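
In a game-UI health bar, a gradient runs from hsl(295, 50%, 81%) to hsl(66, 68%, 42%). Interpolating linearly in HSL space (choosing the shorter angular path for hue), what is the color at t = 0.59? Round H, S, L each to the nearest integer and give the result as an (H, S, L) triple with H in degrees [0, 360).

(12, 61, 58)

Hue: 66 − 295 = -229°, but |-229| > 180 so the shorter arc goes the other way: Δh = -229 + 360 = 131°.
H = 295 + 0.59 × (131) = 372.29 → 372 → 372 mod 360 = 12°
S = 50 + 0.59 × (68 − 50) = 60.62 → 61%
L = 81 + 0.59 × (42 − 81) = 57.99 → 58%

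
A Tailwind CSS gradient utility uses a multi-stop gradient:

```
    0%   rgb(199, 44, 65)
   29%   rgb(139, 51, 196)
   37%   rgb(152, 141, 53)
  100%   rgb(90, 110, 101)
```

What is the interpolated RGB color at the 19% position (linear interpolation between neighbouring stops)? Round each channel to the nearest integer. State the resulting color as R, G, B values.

(160, 49, 151)

19% lies between the 0% and 29% stops, so the local fraction is t = (19 − 0)/(29 − 0) = 19/29 ≈ 0.6552.
R = 199 + 0.6552 × (139 − 199) = 159.688 → 160
G = 44 + 0.6552 × (51 − 44) = 48.586 → 49
B = 65 + 0.6552 × (196 − 65) = 150.831 → 151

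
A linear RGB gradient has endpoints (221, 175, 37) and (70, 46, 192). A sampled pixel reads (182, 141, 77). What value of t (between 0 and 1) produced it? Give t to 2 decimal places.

Invert the lerp on the B channel (largest span, 155): t = (77 − 37) / (192 − 37) = 40/155 = 0.25806.
Check on R: (182 − 221)/(70 − 221) = 0.2583 ✓

0.26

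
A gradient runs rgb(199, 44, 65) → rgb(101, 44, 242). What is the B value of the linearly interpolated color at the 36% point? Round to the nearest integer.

129

B = 65 + 0.36 × (242 − 65) = 128.72 → 129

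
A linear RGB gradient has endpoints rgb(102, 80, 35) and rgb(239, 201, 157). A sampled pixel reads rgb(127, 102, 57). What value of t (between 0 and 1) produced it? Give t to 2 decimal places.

Invert the lerp on the R channel (largest span, 137): t = (127 − 102) / (239 − 102) = 25/137 = 0.18248.
Check on G: (102 − 80)/(201 − 80) = 0.1818 ✓

0.18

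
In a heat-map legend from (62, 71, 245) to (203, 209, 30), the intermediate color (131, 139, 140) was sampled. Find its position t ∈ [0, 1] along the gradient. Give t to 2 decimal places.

Invert the lerp on the B channel (largest span, 215): t = (140 − 245) / (30 − 245) = -105/-215 = 0.48837.
Check on R: (131 − 62)/(203 − 62) = 0.4894 ✓

0.49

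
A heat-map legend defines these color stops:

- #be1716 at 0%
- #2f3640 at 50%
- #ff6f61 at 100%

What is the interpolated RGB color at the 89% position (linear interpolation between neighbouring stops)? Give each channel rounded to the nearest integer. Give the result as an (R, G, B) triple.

89% lies between the 50% and 100% stops, so the local fraction is t = (89 − 50)/(100 − 50) = 39/50 ≈ 0.78.
#2f3640 → (47, 54, 64); #ff6f61 → (255, 111, 97).
R = 47 + 0.78 × (255 − 47) = 209.24 → 209
G = 54 + 0.78 × (111 − 54) = 98.46 → 98
B = 64 + 0.78 × (97 − 64) = 89.74 → 90

(209, 98, 90)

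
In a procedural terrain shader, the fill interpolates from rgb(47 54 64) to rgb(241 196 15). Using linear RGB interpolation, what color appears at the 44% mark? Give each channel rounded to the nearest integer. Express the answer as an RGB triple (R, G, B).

44% corresponds to t = 0.44.
R = 47 + 0.44 × (241 − 47) = 47 + 0.44 × 194 = 132.36 → 132
G = 54 + 0.44 × (196 − 54) = 54 + 0.44 × 142 = 116.48 → 116
B = 64 + 0.44 × (15 − 64) = 64 + 0.44 × -49 = 42.44 → 42

(132, 116, 42)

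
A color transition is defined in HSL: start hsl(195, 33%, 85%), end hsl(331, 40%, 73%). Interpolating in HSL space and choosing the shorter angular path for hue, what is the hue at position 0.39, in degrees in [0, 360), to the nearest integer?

Hue arc: Δh = 331 − 195 = 136° (|Δh| ≤ 180, already the shorter path).
H = 195 + 0.39 × (136) = 248.04 → 248°

248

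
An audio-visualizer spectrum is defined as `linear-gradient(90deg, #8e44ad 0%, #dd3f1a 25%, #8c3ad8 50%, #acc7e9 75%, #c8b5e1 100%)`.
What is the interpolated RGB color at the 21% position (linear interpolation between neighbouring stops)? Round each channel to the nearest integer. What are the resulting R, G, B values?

21% lies between the 0% and 25% stops, so the local fraction is t = (21 − 0)/(25 − 0) = 21/25 ≈ 0.84.
#8e44ad → (142, 68, 173); #dd3f1a → (221, 63, 26).
R = 142 + 0.84 × (221 − 142) = 208.36 → 208
G = 68 + 0.84 × (63 − 68) = 63.8 → 64
B = 173 + 0.84 × (26 − 173) = 49.52 → 50

(208, 64, 50)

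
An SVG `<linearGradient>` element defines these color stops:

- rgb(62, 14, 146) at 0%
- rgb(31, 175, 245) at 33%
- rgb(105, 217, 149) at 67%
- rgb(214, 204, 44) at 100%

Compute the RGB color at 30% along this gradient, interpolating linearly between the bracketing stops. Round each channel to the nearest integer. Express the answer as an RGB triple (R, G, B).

30% lies between the 0% and 33% stops, so the local fraction is t = (30 − 0)/(33 − 0) = 30/33 ≈ 0.9091.
R = 62 + 0.9091 × (31 − 62) = 33.818 → 34
G = 14 + 0.9091 × (175 − 14) = 160.365 → 160
B = 146 + 0.9091 × (245 − 146) = 236.001 → 236

(34, 160, 236)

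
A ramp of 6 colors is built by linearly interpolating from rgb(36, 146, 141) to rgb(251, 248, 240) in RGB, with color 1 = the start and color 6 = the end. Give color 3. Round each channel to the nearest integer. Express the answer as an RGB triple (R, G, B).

(122, 187, 181)

With 6 swatches and endpoints inclusive, swatch 3 sits at t = (3 − 1)/(6 − 1) = 2/5 ≈ 0.4.
R = 36 + 0.4 × (251 − 36) = 122 → 122
G = 146 + 0.4 × (248 − 146) = 186.8 → 187
B = 141 + 0.4 × (240 − 141) = 180.6 → 181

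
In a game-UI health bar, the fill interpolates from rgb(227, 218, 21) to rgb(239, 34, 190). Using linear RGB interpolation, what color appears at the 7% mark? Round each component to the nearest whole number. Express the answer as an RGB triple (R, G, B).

7% corresponds to t = 0.07.
R = 227 + 0.07 × (239 − 227) = 227 + 0.07 × 12 = 227.84 → 228
G = 218 + 0.07 × (34 − 218) = 218 + 0.07 × -184 = 205.12 → 205
B = 21 + 0.07 × (190 − 21) = 21 + 0.07 × 169 = 32.83 → 33
So the blended color is (228, 205, 33), about #e4cd21.

(228, 205, 33)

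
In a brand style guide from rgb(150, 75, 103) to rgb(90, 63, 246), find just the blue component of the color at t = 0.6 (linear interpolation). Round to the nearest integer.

189

B = 103 + 0.6 × (246 − 103) = 188.8 → 189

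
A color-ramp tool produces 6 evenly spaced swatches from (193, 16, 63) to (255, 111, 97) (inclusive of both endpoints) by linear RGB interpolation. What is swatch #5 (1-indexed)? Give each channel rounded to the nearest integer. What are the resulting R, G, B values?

With 6 swatches and endpoints inclusive, swatch 5 sits at t = (5 − 1)/(6 − 1) = 4/5 ≈ 0.8.
R = 193 + 0.8 × (255 − 193) = 242.6 → 243
G = 16 + 0.8 × (111 − 16) = 92 → 92
B = 63 + 0.8 × (97 − 63) = 90.2 → 90

(243, 92, 90)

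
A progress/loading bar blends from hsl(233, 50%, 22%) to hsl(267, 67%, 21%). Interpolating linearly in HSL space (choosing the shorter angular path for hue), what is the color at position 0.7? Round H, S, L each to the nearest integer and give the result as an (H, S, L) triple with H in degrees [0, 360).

Hue arc: Δh = 267 − 233 = 34° (|Δh| ≤ 180, already the shorter path).
H = 233 + 0.7 × (34) = 256.8 → 257°
S = 50 + 0.7 × (67 − 50) = 61.9 → 62%
L = 22 + 0.7 × (21 − 22) = 21.3 → 21%

(257, 62, 21)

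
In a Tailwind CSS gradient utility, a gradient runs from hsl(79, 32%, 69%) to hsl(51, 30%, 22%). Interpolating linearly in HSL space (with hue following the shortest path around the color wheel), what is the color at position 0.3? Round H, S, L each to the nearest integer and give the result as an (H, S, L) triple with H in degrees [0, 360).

(71, 31, 55)

Hue arc: Δh = 51 − 79 = -28° (|Δh| ≤ 180, already the shorter path).
H = 79 + 0.3 × (-28) = 70.6 → 71°
S = 32 + 0.3 × (30 − 32) = 31.4 → 31%
L = 69 + 0.3 × (22 − 69) = 54.9 → 55%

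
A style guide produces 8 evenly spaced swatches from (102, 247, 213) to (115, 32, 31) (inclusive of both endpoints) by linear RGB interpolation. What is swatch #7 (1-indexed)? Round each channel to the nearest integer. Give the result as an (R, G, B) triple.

(113, 63, 57)

With 8 swatches and endpoints inclusive, swatch 7 sits at t = (7 − 1)/(8 − 1) = 6/7 ≈ 0.8571.
R = 102 + 0.8571 × (115 − 102) = 113.142 → 113
G = 247 + 0.8571 × (32 − 247) = 62.724 → 63
B = 213 + 0.8571 × (31 − 213) = 57.008 → 57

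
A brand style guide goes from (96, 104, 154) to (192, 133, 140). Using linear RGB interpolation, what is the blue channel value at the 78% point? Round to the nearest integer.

143

B = 154 + 0.78 × (140 − 154) = 143.08 → 143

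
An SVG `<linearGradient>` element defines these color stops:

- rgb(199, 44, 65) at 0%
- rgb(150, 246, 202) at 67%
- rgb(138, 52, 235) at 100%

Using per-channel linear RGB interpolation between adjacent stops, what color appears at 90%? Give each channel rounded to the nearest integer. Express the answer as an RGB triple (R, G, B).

90% lies between the 67% and 100% stops, so the local fraction is t = (90 − 67)/(100 − 67) = 23/33 ≈ 0.697.
R = 150 + 0.697 × (138 − 150) = 141.636 → 142
G = 246 + 0.697 × (52 − 246) = 110.782 → 111
B = 202 + 0.697 × (235 − 202) = 225.001 → 225

(142, 111, 225)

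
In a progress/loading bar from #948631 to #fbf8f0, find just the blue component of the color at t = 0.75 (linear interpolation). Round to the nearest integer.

192

B₁ = 49 (from #948631), B₂ = 240 (from #fbf8f0).
B = 49 + 0.75 × (240 − 49) = 192.25 → 192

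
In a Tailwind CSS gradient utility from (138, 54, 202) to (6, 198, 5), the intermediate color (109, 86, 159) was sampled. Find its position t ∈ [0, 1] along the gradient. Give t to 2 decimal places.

0.22

Invert the lerp on the B channel (largest span, 197): t = (159 − 202) / (5 − 202) = -43/-197 = 0.21827.
Check on R: (109 − 138)/(6 − 138) = 0.2197 ✓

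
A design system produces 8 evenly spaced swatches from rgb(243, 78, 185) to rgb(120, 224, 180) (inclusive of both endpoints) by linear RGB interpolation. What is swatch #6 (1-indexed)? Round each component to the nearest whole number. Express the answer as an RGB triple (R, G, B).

With 8 swatches and endpoints inclusive, swatch 6 sits at t = (6 − 1)/(8 − 1) = 5/7 ≈ 0.7143.
R = 243 + 0.7143 × (120 − 243) = 155.141 → 155
G = 78 + 0.7143 × (224 − 78) = 182.288 → 182
B = 185 + 0.7143 × (180 − 185) = 181.428 → 181

(155, 182, 181)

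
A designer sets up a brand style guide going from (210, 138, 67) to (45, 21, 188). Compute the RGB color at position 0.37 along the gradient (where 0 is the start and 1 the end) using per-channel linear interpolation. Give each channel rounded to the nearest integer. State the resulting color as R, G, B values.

(149, 95, 112)

R = 210 + 0.37 × (45 − 210) = 210 + 0.37 × -165 = 148.95 → 149
G = 138 + 0.37 × (21 − 138) = 138 + 0.37 × -117 = 94.71 → 95
B = 67 + 0.37 × (188 − 67) = 67 + 0.37 × 121 = 111.77 → 112
So the blended color is (149, 95, 112), about #955f70.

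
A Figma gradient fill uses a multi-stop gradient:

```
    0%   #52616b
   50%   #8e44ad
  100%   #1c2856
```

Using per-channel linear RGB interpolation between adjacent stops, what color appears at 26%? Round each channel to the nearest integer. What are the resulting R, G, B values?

(113, 82, 141)

26% lies between the 0% and 50% stops, so the local fraction is t = (26 − 0)/(50 − 0) = 26/50 ≈ 0.52.
#52616b → (82, 97, 107); #8e44ad → (142, 68, 173).
R = 82 + 0.52 × (142 − 82) = 113.2 → 113
G = 97 + 0.52 × (68 − 97) = 81.92 → 82
B = 107 + 0.52 × (173 − 107) = 141.32 → 141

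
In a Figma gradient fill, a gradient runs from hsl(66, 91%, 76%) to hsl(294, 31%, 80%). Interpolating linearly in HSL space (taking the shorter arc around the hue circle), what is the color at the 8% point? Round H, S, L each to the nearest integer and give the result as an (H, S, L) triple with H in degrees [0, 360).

(55, 86, 76)

Hue: 294 − 66 = 228°, but |228| > 180 so the shorter arc goes the other way: Δh = 228 − 360 = -132°.
H = 66 + 0.08 × (-132) = 55.44 → 55°
S = 91 + 0.08 × (31 − 91) = 86.2 → 86%
L = 76 + 0.08 × (80 − 76) = 76.32 → 76%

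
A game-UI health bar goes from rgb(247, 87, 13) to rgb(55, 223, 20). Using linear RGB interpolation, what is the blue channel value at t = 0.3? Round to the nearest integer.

15

B = 13 + 0.3 × (20 − 13) = 15.1 → 15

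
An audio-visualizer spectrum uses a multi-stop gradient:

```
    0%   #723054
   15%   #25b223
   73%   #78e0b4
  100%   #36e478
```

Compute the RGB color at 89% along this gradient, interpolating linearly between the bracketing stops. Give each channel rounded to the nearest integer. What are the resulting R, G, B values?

(81, 226, 144)

89% lies between the 73% and 100% stops, so the local fraction is t = (89 − 73)/(100 − 73) = 16/27 ≈ 0.5926.
#78e0b4 → (120, 224, 180); #36e478 → (54, 228, 120).
R = 120 + 0.5926 × (54 − 120) = 80.888 → 81
G = 224 + 0.5926 × (228 − 224) = 226.37 → 226
B = 180 + 0.5926 × (120 − 180) = 144.444 → 144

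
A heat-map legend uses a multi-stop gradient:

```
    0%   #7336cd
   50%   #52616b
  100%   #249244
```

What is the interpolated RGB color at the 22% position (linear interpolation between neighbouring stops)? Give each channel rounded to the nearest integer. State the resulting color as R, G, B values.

22% lies between the 0% and 50% stops, so the local fraction is t = (22 − 0)/(50 − 0) = 22/50 ≈ 0.44.
#7336cd → (115, 54, 205); #52616b → (82, 97, 107).
R = 115 + 0.44 × (82 − 115) = 100.48 → 100
G = 54 + 0.44 × (97 − 54) = 72.92 → 73
B = 205 + 0.44 × (107 − 205) = 161.88 → 162

(100, 73, 162)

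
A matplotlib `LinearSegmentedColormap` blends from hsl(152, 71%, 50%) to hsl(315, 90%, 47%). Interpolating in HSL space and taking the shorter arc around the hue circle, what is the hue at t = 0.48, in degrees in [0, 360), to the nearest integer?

230

Hue arc: Δh = 315 − 152 = 163° (|Δh| ≤ 180, already the shorter path).
H = 152 + 0.48 × (163) = 230.24 → 230°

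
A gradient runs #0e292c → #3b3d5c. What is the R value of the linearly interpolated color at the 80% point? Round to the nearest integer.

R₁ = 14 (from #0e292c), R₂ = 59 (from #3b3d5c).
R = 14 + 0.8 × (59 − 14) = 50 → 50

50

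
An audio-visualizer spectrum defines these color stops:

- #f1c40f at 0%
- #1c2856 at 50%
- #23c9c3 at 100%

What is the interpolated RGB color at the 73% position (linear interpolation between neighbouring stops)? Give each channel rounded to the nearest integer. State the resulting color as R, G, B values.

(31, 114, 136)

73% lies between the 50% and 100% stops, so the local fraction is t = (73 − 50)/(100 − 50) = 23/50 ≈ 0.46.
#1c2856 → (28, 40, 86); #23c9c3 → (35, 201, 195).
R = 28 + 0.46 × (35 − 28) = 31.22 → 31
G = 40 + 0.46 × (201 − 40) = 114.06 → 114
B = 86 + 0.46 × (195 − 86) = 136.14 → 136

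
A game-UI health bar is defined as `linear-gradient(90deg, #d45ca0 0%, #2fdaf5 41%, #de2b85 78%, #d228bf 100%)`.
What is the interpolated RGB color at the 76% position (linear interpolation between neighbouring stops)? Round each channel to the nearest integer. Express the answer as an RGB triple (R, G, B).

76% lies between the 41% and 78% stops, so the local fraction is t = (76 − 41)/(78 − 41) = 35/37 ≈ 0.9459.
#2fdaf5 → (47, 218, 245); #de2b85 → (222, 43, 133).
R = 47 + 0.9459 × (222 − 47) = 212.532 → 213
G = 218 + 0.9459 × (43 − 218) = 52.468 → 52
B = 245 + 0.9459 × (133 − 245) = 139.059 → 139

(213, 52, 139)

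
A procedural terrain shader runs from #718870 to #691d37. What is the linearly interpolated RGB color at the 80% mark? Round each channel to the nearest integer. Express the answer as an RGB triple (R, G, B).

(107, 50, 66)

#718870 → (113, 136, 112); #691d37 → (105, 29, 55).
80% corresponds to t = 0.8.
R = 113 + 0.8 × (105 − 113) = 113 + 0.8 × -8 = 106.6 → 107
G = 136 + 0.8 × (29 − 136) = 136 + 0.8 × -107 = 50.4 → 50
B = 112 + 0.8 × (55 − 112) = 112 + 0.8 × -57 = 66.4 → 66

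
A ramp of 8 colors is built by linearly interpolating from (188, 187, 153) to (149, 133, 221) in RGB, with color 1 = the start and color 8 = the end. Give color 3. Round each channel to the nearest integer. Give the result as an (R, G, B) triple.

With 8 swatches and endpoints inclusive, swatch 3 sits at t = (3 − 1)/(8 − 1) = 2/7 ≈ 0.2857.
R = 188 + 0.2857 × (149 − 188) = 176.858 → 177
G = 187 + 0.2857 × (133 − 187) = 171.572 → 172
B = 153 + 0.2857 × (221 − 153) = 172.428 → 172

(177, 172, 172)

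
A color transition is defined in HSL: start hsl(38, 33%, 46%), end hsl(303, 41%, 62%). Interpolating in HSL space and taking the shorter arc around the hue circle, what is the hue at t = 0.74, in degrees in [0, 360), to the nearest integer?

Hue: 303 − 38 = 265°, but |265| > 180 so the shorter arc goes the other way: Δh = 265 − 360 = -95°.
H = 38 + 0.74 × (-95) = -32.3 → -32 → -32 mod 360 = 328°

328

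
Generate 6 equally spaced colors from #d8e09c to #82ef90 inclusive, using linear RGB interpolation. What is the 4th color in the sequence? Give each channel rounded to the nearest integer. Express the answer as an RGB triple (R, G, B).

With 6 swatches and endpoints inclusive, swatch 4 sits at t = (4 − 1)/(6 − 1) = 3/5 ≈ 0.6.
#d8e09c → (216, 224, 156); #82ef90 → (130, 239, 144).
R = 216 + 0.6 × (130 − 216) = 164.4 → 164
G = 224 + 0.6 × (239 − 224) = 233 → 233
B = 156 + 0.6 × (144 − 156) = 148.8 → 149

(164, 233, 149)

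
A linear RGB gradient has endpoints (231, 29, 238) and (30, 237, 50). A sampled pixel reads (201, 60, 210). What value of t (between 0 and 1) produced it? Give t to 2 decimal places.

Invert the lerp on the G channel (largest span, 208): t = (60 − 29) / (237 − 29) = 31/208 = 0.14904.
Check on R: (201 − 231)/(30 − 231) = 0.1493 ✓

0.15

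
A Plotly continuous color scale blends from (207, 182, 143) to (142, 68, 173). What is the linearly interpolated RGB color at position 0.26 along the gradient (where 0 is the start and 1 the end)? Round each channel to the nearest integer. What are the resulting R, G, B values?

R = 207 + 0.26 × (142 − 207) = 207 + 0.26 × -65 = 190.1 → 190
G = 182 + 0.26 × (68 − 182) = 182 + 0.26 × -114 = 152.36 → 152
B = 143 + 0.26 × (173 − 143) = 143 + 0.26 × 30 = 150.8 → 151
So the blended color is (190, 152, 151), about #be9897.

(190, 152, 151)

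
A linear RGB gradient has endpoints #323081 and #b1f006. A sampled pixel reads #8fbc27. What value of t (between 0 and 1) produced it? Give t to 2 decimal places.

0.73

Invert the lerp on the G channel (largest span, 192): t = (188 − 48) / (240 − 48) = 140/192 = 0.72917.
Check on R: (143 − 50)/(177 − 50) = 0.7323 ✓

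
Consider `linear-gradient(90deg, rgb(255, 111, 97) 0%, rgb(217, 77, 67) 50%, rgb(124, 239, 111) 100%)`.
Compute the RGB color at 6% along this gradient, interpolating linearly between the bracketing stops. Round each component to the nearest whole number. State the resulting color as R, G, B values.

(250, 107, 93)

6% lies between the 0% and 50% stops, so the local fraction is t = (6 − 0)/(50 − 0) = 6/50 ≈ 0.12.
R = 255 + 0.12 × (217 − 255) = 250.44 → 250
G = 111 + 0.12 × (77 − 111) = 106.92 → 107
B = 97 + 0.12 × (67 − 97) = 93.4 → 93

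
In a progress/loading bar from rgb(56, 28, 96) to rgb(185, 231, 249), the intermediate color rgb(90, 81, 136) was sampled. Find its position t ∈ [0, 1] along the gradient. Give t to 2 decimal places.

0.26

Invert the lerp on the G channel (largest span, 203): t = (81 − 28) / (231 − 28) = 53/203 = 0.26108.
Check on R: (90 − 56)/(185 − 56) = 0.2636 ✓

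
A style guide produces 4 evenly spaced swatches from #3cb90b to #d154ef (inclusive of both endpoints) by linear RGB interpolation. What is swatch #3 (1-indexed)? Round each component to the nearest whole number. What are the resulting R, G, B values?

With 4 swatches and endpoints inclusive, swatch 3 sits at t = (3 − 1)/(4 − 1) = 2/3 ≈ 0.6667.
#3cb90b → (60, 185, 11); #d154ef → (209, 84, 239).
R = 60 + 0.6667 × (209 − 60) = 159.338 → 159
G = 185 + 0.6667 × (84 − 185) = 117.663 → 118
B = 11 + 0.6667 × (239 − 11) = 163.008 → 163

(159, 118, 163)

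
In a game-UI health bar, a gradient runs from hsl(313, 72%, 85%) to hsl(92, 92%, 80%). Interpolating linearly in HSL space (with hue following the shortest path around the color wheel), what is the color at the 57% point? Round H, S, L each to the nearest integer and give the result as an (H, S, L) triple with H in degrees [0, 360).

(32, 83, 82)

Hue: 92 − 313 = -221°, but |-221| > 180 so the shorter arc goes the other way: Δh = -221 + 360 = 139°.
H = 313 + 0.57 × (139) = 392.23 → 392 → 392 mod 360 = 32°
S = 72 + 0.57 × (92 − 72) = 83.4 → 83%
L = 85 + 0.57 × (80 − 85) = 82.15 → 82%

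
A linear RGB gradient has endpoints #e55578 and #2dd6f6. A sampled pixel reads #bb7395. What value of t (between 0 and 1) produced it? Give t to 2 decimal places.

Invert the lerp on the R channel (largest span, 184): t = (187 − 229) / (45 − 229) = -42/-184 = 0.22826.
Check on G: (115 − 85)/(214 − 85) = 0.2326 ✓

0.23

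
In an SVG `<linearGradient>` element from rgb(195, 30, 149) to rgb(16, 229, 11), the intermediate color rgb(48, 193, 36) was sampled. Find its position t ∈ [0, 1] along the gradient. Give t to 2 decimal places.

Invert the lerp on the G channel (largest span, 199): t = (193 − 30) / (229 − 30) = 163/199 = 0.8191.
Check on R: (48 − 195)/(16 − 195) = 0.8212 ✓

0.82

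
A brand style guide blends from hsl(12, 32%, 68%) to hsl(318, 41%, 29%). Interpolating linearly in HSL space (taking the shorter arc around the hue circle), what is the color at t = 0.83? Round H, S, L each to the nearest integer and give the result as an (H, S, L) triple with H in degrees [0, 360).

(327, 39, 36)

Hue: 318 − 12 = 306°, but |306| > 180 so the shorter arc goes the other way: Δh = 306 − 360 = -54°.
H = 12 + 0.83 × (-54) = -32.82 → -33 → -33 mod 360 = 327°
S = 32 + 0.83 × (41 − 32) = 39.47 → 39%
L = 68 + 0.83 × (29 − 68) = 35.63 → 36%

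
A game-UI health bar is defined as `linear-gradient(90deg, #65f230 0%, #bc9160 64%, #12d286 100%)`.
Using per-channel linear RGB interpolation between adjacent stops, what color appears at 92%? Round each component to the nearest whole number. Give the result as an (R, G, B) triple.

92% lies between the 64% and 100% stops, so the local fraction is t = (92 − 64)/(100 − 64) = 28/36 ≈ 0.7778.
#bc9160 → (188, 145, 96); #12d286 → (18, 210, 134).
R = 188 + 0.7778 × (18 − 188) = 55.774 → 56
G = 145 + 0.7778 × (210 − 145) = 195.557 → 196
B = 96 + 0.7778 × (134 − 96) = 125.556 → 126

(56, 196, 126)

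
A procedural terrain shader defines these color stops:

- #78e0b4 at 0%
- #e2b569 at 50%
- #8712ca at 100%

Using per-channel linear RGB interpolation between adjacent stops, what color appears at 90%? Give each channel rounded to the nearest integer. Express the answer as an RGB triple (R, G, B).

(153, 51, 183)

90% lies between the 50% and 100% stops, so the local fraction is t = (90 − 50)/(100 − 50) = 40/50 ≈ 0.8.
#e2b569 → (226, 181, 105); #8712ca → (135, 18, 202).
R = 226 + 0.8 × (135 − 226) = 153.2 → 153
G = 181 + 0.8 × (18 − 181) = 50.6 → 51
B = 105 + 0.8 × (202 − 105) = 182.6 → 183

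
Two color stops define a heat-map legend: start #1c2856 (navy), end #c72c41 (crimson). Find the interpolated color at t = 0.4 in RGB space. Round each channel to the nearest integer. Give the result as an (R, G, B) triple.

(96, 42, 78)

#1c2856 → (28, 40, 86); #c72c41 → (199, 44, 65).
R = 28 + 0.4 × (199 − 28) = 28 + 0.4 × 171 = 96.4 → 96
G = 40 + 0.4 × (44 − 40) = 40 + 0.4 × 4 = 41.6 → 42
B = 86 + 0.4 × (65 − 86) = 86 + 0.4 × -21 = 77.6 → 78
So the blended color is (96, 42, 78), about #602a4e.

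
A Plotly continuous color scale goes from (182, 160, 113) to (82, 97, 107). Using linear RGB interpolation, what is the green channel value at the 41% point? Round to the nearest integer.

G = 160 + 0.41 × (97 − 160) = 134.17 → 134

134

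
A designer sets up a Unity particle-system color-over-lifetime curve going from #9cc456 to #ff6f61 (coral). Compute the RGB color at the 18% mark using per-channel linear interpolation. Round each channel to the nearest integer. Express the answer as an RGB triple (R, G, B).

(174, 181, 88)

#9cc456 → (156, 196, 86); #ff6f61 → (255, 111, 97).
18% corresponds to t = 0.18.
R = 156 + 0.18 × (255 − 156) = 156 + 0.18 × 99 = 173.82 → 174
G = 196 + 0.18 × (111 − 196) = 196 + 0.18 × -85 = 180.7 → 181
B = 86 + 0.18 × (97 − 86) = 86 + 0.18 × 11 = 87.98 → 88
So the blended color is (174, 181, 88), about #aeb558.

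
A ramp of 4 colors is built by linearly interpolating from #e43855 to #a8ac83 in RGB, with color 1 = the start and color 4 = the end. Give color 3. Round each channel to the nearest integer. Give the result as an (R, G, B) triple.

With 4 swatches and endpoints inclusive, swatch 3 sits at t = (3 − 1)/(4 − 1) = 2/3 ≈ 0.6667.
#e43855 → (228, 56, 85); #a8ac83 → (168, 172, 131).
R = 228 + 0.6667 × (168 − 228) = 187.998 → 188
G = 56 + 0.6667 × (172 − 56) = 133.337 → 133
B = 85 + 0.6667 × (131 − 85) = 115.668 → 116

(188, 133, 116)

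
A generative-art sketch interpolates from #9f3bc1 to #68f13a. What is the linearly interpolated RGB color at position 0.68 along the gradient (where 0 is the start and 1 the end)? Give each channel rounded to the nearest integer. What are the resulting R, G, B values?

#9f3bc1 → (159, 59, 193); #68f13a → (104, 241, 58).
R = 159 + 0.68 × (104 − 159) = 159 + 0.68 × -55 = 121.6 → 122
G = 59 + 0.68 × (241 − 59) = 59 + 0.68 × 182 = 182.76 → 183
B = 193 + 0.68 × (58 − 193) = 193 + 0.68 × -135 = 101.2 → 101

(122, 183, 101)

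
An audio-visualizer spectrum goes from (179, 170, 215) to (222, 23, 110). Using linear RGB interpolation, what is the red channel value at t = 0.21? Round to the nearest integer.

188

R = 179 + 0.21 × (222 − 179) = 188.03 → 188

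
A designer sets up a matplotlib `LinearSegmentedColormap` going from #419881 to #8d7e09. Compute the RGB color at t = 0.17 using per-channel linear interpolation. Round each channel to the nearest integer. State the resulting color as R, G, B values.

#419881 → (65, 152, 129); #8d7e09 → (141, 126, 9).
R = 65 + 0.17 × (141 − 65) = 65 + 0.17 × 76 = 77.92 → 78
G = 152 + 0.17 × (126 − 152) = 152 + 0.17 × -26 = 147.58 → 148
B = 129 + 0.17 × (9 − 129) = 129 + 0.17 × -120 = 108.6 → 109
So the blended color is (78, 148, 109), about #4e946d.

(78, 148, 109)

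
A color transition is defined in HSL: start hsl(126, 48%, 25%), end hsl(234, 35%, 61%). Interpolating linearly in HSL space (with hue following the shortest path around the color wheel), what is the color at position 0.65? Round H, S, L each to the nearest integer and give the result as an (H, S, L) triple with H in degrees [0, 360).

Hue arc: Δh = 234 − 126 = 108° (|Δh| ≤ 180, already the shorter path).
H = 126 + 0.65 × (108) = 196.2 → 196°
S = 48 + 0.65 × (35 − 48) = 39.55 → 40%
L = 25 + 0.65 × (61 − 25) = 48.4 → 48%

(196, 40, 48)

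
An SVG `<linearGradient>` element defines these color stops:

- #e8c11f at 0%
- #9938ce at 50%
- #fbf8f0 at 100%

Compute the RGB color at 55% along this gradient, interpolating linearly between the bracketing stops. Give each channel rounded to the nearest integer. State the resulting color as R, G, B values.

55% lies between the 50% and 100% stops, so the local fraction is t = (55 − 50)/(100 − 50) = 5/50 ≈ 0.1.
#9938ce → (153, 56, 206); #fbf8f0 → (251, 248, 240).
R = 153 + 0.1 × (251 − 153) = 162.8 → 163
G = 56 + 0.1 × (248 − 56) = 75.2 → 75
B = 206 + 0.1 × (240 − 206) = 209.4 → 209

(163, 75, 209)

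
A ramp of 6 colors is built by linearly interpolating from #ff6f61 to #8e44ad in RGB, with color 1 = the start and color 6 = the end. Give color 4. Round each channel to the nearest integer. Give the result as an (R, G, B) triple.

With 6 swatches and endpoints inclusive, swatch 4 sits at t = (4 − 1)/(6 − 1) = 3/5 ≈ 0.6.
#ff6f61 → (255, 111, 97); #8e44ad → (142, 68, 173).
R = 255 + 0.6 × (142 − 255) = 187.2 → 187
G = 111 + 0.6 × (68 − 111) = 85.2 → 85
B = 97 + 0.6 × (173 − 97) = 142.6 → 143

(187, 85, 143)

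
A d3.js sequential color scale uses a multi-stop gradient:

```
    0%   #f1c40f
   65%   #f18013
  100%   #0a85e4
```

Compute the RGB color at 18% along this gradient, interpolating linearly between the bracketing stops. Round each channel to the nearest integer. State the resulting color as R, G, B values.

18% lies between the 0% and 65% stops, so the local fraction is t = (18 − 0)/(65 − 0) = 18/65 ≈ 0.2769.
#f1c40f → (241, 196, 15); #f18013 → (241, 128, 19).
R = 241 + 0.2769 × (241 − 241) = 241 → 241
G = 196 + 0.2769 × (128 − 196) = 177.171 → 177
B = 15 + 0.2769 × (19 − 15) = 16.108 → 16

(241, 177, 16)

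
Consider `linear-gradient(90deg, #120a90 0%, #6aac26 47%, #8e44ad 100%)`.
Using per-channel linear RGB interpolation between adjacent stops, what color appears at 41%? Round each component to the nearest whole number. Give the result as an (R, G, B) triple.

41% lies between the 0% and 47% stops, so the local fraction is t = (41 − 0)/(47 − 0) = 41/47 ≈ 0.8723.
#120a90 → (18, 10, 144); #6aac26 → (106, 172, 38).
R = 18 + 0.8723 × (106 − 18) = 94.762 → 95
G = 10 + 0.8723 × (172 − 10) = 151.313 → 151
B = 144 + 0.8723 × (38 − 144) = 51.536 → 52

(95, 151, 52)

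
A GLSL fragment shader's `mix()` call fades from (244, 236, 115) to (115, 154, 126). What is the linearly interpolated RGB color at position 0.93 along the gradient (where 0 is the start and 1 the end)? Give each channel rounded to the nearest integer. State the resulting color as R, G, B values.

(124, 160, 125)

R = 244 + 0.93 × (115 − 244) = 244 + 0.93 × -129 = 124.03 → 124
G = 236 + 0.93 × (154 − 236) = 236 + 0.93 × -82 = 159.74 → 160
B = 115 + 0.93 × (126 − 115) = 115 + 0.93 × 11 = 125.23 → 125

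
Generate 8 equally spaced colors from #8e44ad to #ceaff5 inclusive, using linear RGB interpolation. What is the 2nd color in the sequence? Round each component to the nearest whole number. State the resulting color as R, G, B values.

With 8 swatches and endpoints inclusive, swatch 2 sits at t = (2 − 1)/(8 − 1) = 1/7 ≈ 0.1429.
#8e44ad → (142, 68, 173); #ceaff5 → (206, 175, 245).
R = 142 + 0.1429 × (206 − 142) = 151.146 → 151
G = 68 + 0.1429 × (175 − 68) = 83.29 → 83
B = 173 + 0.1429 × (245 − 173) = 183.289 → 183

(151, 83, 183)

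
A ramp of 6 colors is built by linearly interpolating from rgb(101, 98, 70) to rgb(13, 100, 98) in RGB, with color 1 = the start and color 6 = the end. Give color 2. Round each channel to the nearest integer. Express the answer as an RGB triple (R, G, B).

(83, 98, 76)

With 6 swatches and endpoints inclusive, swatch 2 sits at t = (2 − 1)/(6 − 1) = 1/5 ≈ 0.2.
R = 101 + 0.2 × (13 − 101) = 83.4 → 83
G = 98 + 0.2 × (100 − 98) = 98.4 → 98
B = 70 + 0.2 × (98 − 70) = 75.6 → 76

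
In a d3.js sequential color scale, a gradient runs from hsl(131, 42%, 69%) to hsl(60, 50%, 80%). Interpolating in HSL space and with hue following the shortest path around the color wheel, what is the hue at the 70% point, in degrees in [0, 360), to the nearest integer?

Hue arc: Δh = 60 − 131 = -71° (|Δh| ≤ 180, already the shorter path).
H = 131 + 0.7 × (-71) = 81.3 → 81°

81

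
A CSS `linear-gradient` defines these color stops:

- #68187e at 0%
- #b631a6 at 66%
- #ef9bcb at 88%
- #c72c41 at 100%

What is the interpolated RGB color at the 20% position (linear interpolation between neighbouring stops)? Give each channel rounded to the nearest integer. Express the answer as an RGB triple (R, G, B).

(128, 32, 138)

20% lies between the 0% and 66% stops, so the local fraction is t = (20 − 0)/(66 − 0) = 20/66 ≈ 0.303.
#68187e → (104, 24, 126); #b631a6 → (182, 49, 166).
R = 104 + 0.303 × (182 − 104) = 127.634 → 128
G = 24 + 0.303 × (49 − 24) = 31.575 → 32
B = 126 + 0.303 × (166 − 126) = 138.12 → 138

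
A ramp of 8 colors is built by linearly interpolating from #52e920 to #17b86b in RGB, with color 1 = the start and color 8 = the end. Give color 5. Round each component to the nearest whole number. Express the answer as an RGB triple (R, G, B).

(48, 205, 75)

With 8 swatches and endpoints inclusive, swatch 5 sits at t = (5 − 1)/(8 − 1) = 4/7 ≈ 0.5714.
#52e920 → (82, 233, 32); #17b86b → (23, 184, 107).
R = 82 + 0.5714 × (23 − 82) = 48.287 → 48
G = 233 + 0.5714 × (184 − 233) = 205.001 → 205
B = 32 + 0.5714 × (107 − 32) = 74.855 → 75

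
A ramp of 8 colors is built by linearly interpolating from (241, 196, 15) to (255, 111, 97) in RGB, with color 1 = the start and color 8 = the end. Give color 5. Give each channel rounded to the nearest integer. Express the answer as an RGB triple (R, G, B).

(249, 147, 62)

With 8 swatches and endpoints inclusive, swatch 5 sits at t = (5 − 1)/(8 − 1) = 4/7 ≈ 0.5714.
R = 241 + 0.5714 × (255 − 241) = 249 → 249
G = 196 + 0.5714 × (111 − 196) = 147.431 → 147
B = 15 + 0.5714 × (97 − 15) = 61.855 → 62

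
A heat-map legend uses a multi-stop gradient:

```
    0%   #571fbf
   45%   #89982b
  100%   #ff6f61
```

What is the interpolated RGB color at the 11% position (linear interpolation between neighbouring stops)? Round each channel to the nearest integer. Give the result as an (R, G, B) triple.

(99, 61, 155)

11% lies between the 0% and 45% stops, so the local fraction is t = (11 − 0)/(45 − 0) = 11/45 ≈ 0.2444.
#571fbf → (87, 31, 191); #89982b → (137, 152, 43).
R = 87 + 0.2444 × (137 − 87) = 99.22 → 99
G = 31 + 0.2444 × (152 − 31) = 60.572 → 61
B = 191 + 0.2444 × (43 − 191) = 154.829 → 155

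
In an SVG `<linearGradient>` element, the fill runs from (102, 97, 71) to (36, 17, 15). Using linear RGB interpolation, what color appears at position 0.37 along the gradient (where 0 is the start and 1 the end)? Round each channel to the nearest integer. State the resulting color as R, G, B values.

(78, 67, 50)

R = 102 + 0.37 × (36 − 102) = 102 + 0.37 × -66 = 77.58 → 78
G = 97 + 0.37 × (17 − 97) = 97 + 0.37 × -80 = 67.4 → 67
B = 71 + 0.37 × (15 − 71) = 71 + 0.37 × -56 = 50.28 → 50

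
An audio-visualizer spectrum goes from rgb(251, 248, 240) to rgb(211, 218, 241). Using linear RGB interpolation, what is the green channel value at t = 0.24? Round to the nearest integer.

G = 248 + 0.24 × (218 − 248) = 240.8 → 241

241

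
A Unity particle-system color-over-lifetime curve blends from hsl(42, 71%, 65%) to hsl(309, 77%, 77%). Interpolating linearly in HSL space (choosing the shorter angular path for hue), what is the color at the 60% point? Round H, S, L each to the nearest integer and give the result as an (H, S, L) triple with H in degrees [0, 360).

(346, 75, 72)

Hue: 309 − 42 = 267°, but |267| > 180 so the shorter arc goes the other way: Δh = 267 − 360 = -93°.
H = 42 + 0.6 × (-93) = -13.8 → -14 → -14 mod 360 = 346°
S = 71 + 0.6 × (77 − 71) = 74.6 → 75%
L = 65 + 0.6 × (77 − 65) = 72.2 → 72%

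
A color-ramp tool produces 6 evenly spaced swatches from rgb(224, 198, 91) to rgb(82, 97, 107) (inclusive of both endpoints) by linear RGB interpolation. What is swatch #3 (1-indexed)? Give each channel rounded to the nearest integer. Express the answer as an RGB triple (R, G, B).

With 6 swatches and endpoints inclusive, swatch 3 sits at t = (3 − 1)/(6 − 1) = 2/5 ≈ 0.4.
R = 224 + 0.4 × (82 − 224) = 167.2 → 167
G = 198 + 0.4 × (97 − 198) = 157.6 → 158
B = 91 + 0.4 × (107 − 91) = 97.4 → 97

(167, 158, 97)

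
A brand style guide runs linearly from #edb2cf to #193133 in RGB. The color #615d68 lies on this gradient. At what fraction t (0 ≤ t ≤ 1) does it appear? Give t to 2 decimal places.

0.66

Invert the lerp on the R channel (largest span, 212): t = (97 − 237) / (25 − 237) = -140/-212 = 0.66038.
Check on G: (93 − 178)/(49 − 178) = 0.6589 ✓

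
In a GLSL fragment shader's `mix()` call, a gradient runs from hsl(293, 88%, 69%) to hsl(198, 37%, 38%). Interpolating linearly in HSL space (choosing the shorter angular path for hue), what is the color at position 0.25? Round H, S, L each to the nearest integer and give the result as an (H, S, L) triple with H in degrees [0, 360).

(269, 75, 61)

Hue arc: Δh = 198 − 293 = -95° (|Δh| ≤ 180, already the shorter path).
H = 293 + 0.25 × (-95) = 269.25 → 269°
S = 88 + 0.25 × (37 − 88) = 75.25 → 75%
L = 69 + 0.25 × (38 − 69) = 61.25 → 61%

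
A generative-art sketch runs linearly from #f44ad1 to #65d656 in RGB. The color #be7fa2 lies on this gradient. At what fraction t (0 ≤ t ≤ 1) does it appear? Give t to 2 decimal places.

Invert the lerp on the R channel (largest span, 143): t = (190 − 244) / (101 − 244) = -54/-143 = 0.37762.
Check on G: (127 − 74)/(214 − 74) = 0.3786 ✓

0.38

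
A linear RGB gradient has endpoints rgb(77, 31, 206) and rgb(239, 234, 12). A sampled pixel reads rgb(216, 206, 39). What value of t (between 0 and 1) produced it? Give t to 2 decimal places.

Invert the lerp on the G channel (largest span, 203): t = (206 − 31) / (234 − 31) = 175/203 = 0.86207.
Check on R: (216 − 77)/(239 − 77) = 0.858 ✓

0.86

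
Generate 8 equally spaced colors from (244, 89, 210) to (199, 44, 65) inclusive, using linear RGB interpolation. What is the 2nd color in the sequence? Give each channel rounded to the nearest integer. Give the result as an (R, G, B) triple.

(238, 83, 189)

With 8 swatches and endpoints inclusive, swatch 2 sits at t = (2 − 1)/(8 − 1) = 1/7 ≈ 0.1429.
R = 244 + 0.1429 × (199 − 244) = 237.57 → 238
G = 89 + 0.1429 × (44 − 89) = 82.57 → 83
B = 210 + 0.1429 × (65 − 210) = 189.279 → 189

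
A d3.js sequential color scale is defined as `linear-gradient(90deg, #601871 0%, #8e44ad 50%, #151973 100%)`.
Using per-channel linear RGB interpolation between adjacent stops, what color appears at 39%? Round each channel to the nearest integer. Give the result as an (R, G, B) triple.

39% lies between the 0% and 50% stops, so the local fraction is t = (39 − 0)/(50 − 0) = 39/50 ≈ 0.78.
#601871 → (96, 24, 113); #8e44ad → (142, 68, 173).
R = 96 + 0.78 × (142 − 96) = 131.88 → 132
G = 24 + 0.78 × (68 − 24) = 58.32 → 58
B = 113 + 0.78 × (173 − 113) = 159.8 → 160

(132, 58, 160)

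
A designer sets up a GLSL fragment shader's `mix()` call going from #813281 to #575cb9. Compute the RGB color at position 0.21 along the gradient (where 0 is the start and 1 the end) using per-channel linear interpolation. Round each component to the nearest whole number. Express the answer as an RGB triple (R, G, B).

#813281 → (129, 50, 129); #575cb9 → (87, 92, 185).
R = 129 + 0.21 × (87 − 129) = 129 + 0.21 × -42 = 120.18 → 120
G = 50 + 0.21 × (92 − 50) = 50 + 0.21 × 42 = 58.82 → 59
B = 129 + 0.21 × (185 − 129) = 129 + 0.21 × 56 = 140.76 → 141

(120, 59, 141)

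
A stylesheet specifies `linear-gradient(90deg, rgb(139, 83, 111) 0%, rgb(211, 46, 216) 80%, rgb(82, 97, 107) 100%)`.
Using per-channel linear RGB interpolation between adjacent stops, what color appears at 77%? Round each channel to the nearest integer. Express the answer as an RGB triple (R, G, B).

77% lies between the 0% and 80% stops, so the local fraction is t = (77 − 0)/(80 − 0) = 77/80 ≈ 0.9625.
R = 139 + 0.9625 × (211 − 139) = 208.3 → 208
G = 83 + 0.9625 × (46 − 83) = 47.387 → 47
B = 111 + 0.9625 × (216 − 111) = 212.062 → 212

(208, 47, 212)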